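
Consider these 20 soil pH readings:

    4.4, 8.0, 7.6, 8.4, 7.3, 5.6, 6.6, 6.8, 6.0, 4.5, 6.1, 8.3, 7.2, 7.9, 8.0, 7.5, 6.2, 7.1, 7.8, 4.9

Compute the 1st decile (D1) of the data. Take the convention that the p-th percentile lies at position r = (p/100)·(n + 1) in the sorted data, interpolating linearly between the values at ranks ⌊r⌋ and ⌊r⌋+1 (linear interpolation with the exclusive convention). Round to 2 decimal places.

4.54

Sorted: 4.4, 4.5, 4.9, 5.6, 6.0, 6.1, 6.2, 6.6, 6.8, 7.1, 7.2, 7.3, 7.5, 7.6, 7.8, 7.9, 8.0, 8.0, 8.3, 8.4.
n = 20.
r = (10/100)·(20 + 1) = 2.1.
Rank 2 is 4.5 and rank 3 is 4.9.
Interpolate: 4.5 + 0.1·(4.9 − 4.5) = 4.5 + 0.1·0.4 = 4.54.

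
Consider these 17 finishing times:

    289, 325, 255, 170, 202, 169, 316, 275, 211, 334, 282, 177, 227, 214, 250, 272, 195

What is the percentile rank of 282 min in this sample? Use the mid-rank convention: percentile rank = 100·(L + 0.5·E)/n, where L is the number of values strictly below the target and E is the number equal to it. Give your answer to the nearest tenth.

Sorted: 169, 170, 177, 195, 202, 211, 214, 227, 250, 255, 272, 275, 282, 289, 316, 325, 334.
Count below 282: L = 12; count equal: E = 1; n = 17.
Percentile rank = 100·(12 + 0.5·1)/17 = 100·12.5/17 = 73.53.

73.5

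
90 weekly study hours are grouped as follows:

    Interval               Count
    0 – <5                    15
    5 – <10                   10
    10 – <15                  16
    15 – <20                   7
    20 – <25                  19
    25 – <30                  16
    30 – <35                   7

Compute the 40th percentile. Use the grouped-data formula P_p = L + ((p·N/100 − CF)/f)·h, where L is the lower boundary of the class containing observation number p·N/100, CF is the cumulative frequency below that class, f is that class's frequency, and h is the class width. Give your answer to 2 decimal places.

13.44

N = 90; target position k = 40/100 · 90 = 36.
Cumulative frequencies: 15, 25, 41, 48, 67, 83, 90.
Observation 36 falls in the class 10 – <15.
L = 10, CF = 25, f = 16, h = 5.
P40 = 10 + ((36 − 25)/16)·5 = 10 + 3.4375 = 13.4375.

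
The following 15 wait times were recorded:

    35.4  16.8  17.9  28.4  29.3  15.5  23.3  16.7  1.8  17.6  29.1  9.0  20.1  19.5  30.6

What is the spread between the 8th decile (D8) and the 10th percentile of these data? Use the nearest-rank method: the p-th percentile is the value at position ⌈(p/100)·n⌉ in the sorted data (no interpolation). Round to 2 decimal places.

20.10

Sorted: 1.8, 9.0, 15.5, 16.7, 16.8, 17.6, 17.9, 19.5, 20.1, 23.3, 28.4, 29.1, 29.3, 30.6, 35.4.
n = 15.
P10: rank ⌈10/100·15⌉ = 2 → 9.
P80: rank ⌈80/100·15⌉ = 12 → 29.1.
Difference: 29.1 − 9 = 20.1.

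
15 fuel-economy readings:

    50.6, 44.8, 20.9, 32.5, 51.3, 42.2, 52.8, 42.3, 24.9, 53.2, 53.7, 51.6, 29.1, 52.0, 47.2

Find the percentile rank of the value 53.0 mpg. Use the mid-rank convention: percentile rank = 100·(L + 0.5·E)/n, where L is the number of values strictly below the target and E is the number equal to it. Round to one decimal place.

86.7

Sorted: 20.9, 24.9, 29.1, 32.5, 42.2, 42.3, 44.8, 47.2, 50.6, 51.3, 51.6, 52.0, 52.8, 53.2, 53.7.
Count below 53.0: L = 13; count equal: E = 0; n = 15.
Percentile rank = 100·(13 + 0.5·0)/15 = 100·13/15 = 86.67.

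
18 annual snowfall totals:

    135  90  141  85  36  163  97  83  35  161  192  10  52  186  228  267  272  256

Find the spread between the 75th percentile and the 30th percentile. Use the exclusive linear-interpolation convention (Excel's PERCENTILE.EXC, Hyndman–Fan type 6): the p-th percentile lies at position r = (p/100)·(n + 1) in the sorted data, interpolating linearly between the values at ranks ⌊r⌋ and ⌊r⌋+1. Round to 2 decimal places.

Sorted: 10, 35, 36, 52, 83, 85, 90, 97, 135, 141, 161, 163, 186, 192, 228, 256, 267, 272.
n = 18.
P30: r = 5.7; ranks 5–6 are 83, 85; interpolating gives 84.4.
P75: r = 14.25; ranks 14–15 are 192, 228; interpolating gives 201.
Difference: 201 − 84.4 = 116.6.

116.60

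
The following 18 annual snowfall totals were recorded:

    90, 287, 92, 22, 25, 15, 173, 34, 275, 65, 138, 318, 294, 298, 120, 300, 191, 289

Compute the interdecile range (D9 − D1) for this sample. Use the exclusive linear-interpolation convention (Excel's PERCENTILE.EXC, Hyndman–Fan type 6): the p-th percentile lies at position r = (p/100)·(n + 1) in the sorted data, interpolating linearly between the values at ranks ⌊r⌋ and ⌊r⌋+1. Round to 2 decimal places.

280.50

Sorted: 15, 22, 25, 34, 65, 90, 92, 120, 138, 173, 191, 275, 287, 289, 294, 298, 300, 318.
n = 18.
P10: r = 1.9; ranks 1–2 are 15, 22; interpolating gives 21.3.
P90: r = 17.1; ranks 17–18 are 300, 318; interpolating gives 301.8.
Difference: 301.8 − 21.3 = 280.5.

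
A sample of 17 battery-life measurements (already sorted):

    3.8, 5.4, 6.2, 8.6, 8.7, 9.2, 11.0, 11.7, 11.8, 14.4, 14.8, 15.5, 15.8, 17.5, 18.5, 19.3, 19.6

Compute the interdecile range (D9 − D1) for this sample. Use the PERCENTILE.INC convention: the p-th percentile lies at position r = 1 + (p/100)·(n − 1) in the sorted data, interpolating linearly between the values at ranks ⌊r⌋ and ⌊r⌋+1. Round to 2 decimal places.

12.94

n = 17.
P10: r = 2.6; ranks 2–3 are 5.4, 6.2; interpolating gives 5.88.
P90: r = 15.4; ranks 15–16 are 18.5, 19.3; interpolating gives 18.82.
Difference: 18.82 − 5.88 = 12.94.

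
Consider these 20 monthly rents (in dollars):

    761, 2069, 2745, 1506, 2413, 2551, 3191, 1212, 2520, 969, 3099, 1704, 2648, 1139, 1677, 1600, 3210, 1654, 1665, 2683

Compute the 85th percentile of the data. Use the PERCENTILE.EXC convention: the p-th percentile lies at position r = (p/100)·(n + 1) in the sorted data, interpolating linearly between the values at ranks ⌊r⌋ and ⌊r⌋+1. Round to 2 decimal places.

Sorted: 761, 969, 1139, 1212, 1506, 1600, 1654, 1665, 1677, 1704, 2069, 2413, 2520, 2551, 2648, 2683, 2745, 3099, 3191, 3210.
n = 20.
r = (85/100)·(20 + 1) = 17.85.
Rank 17 is 2745 and rank 18 is 3099.
Interpolate: 2745 + 0.85·(3099 − 2745) = 2745 + 0.85·354 = 3045.9.

3045.90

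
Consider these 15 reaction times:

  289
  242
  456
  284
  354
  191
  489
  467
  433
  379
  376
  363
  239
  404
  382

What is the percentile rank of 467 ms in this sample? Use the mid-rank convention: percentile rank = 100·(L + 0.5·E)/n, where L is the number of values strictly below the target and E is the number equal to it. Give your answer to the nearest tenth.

Sorted: 191, 239, 242, 284, 289, 354, 363, 376, 379, 382, 404, 433, 456, 467, 489.
Count below 467: L = 13; count equal: E = 1; n = 15.
Percentile rank = 100·(13 + 0.5·1)/15 = 100·13.5/15 = 90.

90.0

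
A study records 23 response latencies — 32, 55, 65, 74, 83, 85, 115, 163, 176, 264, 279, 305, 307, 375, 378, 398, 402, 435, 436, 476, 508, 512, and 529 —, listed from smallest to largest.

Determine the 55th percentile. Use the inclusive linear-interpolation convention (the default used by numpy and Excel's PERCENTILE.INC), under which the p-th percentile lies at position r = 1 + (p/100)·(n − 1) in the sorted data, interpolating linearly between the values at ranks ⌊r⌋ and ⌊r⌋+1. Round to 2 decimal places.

313.80

n = 23.
r = 1 + (55/100)·(23 − 1) = 1 + 12.1 = 13.1.
Rank 13 is 307 and rank 14 is 375.
Interpolate: 307 + 0.1·(375 − 307) = 307 + 0.1·68 = 313.8.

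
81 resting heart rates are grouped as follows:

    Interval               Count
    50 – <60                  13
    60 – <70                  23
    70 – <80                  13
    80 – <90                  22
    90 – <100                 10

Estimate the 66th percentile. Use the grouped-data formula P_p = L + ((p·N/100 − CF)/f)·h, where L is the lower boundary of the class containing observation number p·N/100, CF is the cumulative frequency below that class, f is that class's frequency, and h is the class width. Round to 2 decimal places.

N = 81; target position k = 66/100 · 81 = 53.46.
Cumulative frequencies: 13, 36, 49, 71, 81.
Observation 53.46 falls in the class 80 – <90.
L = 80, CF = 49, f = 22, h = 10.
P66 = 80 + ((53.46 − 49)/22)·10 = 80 + 2.02727 = 82.0273.

82.03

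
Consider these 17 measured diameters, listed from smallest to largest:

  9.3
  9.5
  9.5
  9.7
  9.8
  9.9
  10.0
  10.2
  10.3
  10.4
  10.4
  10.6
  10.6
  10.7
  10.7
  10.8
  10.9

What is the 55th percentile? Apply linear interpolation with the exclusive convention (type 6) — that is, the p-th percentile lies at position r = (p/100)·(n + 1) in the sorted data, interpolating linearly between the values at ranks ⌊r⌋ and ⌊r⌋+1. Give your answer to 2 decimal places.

n = 17.
r = (55/100)·(17 + 1) = 9.9.
Rank 9 is 10.3 and rank 10 is 10.4.
Interpolate: 10.3 + 0.9·(10.4 − 10.3) = 10.3 + 0.9·0.1 = 10.39.

10.39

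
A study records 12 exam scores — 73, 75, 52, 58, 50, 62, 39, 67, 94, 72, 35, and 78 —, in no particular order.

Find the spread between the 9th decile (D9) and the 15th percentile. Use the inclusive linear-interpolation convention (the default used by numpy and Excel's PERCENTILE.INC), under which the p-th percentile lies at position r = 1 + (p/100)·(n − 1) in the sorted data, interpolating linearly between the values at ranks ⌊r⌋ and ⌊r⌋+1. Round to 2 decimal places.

31.55

Sorted: 35, 39, 50, 52, 58, 62, 67, 72, 73, 75, 78, 94.
n = 12.
P15: r = 2.65; ranks 2–3 are 39, 50; interpolating gives 46.15.
P90: r = 10.9; ranks 10–11 are 75, 78; interpolating gives 77.7.
Difference: 77.7 − 46.15 = 31.55.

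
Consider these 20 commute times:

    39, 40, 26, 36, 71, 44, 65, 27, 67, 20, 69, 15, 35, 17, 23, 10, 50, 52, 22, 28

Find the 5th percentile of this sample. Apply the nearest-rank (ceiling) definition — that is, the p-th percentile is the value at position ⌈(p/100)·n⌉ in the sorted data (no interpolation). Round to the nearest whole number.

10

Sorted: 10, 15, 17, 20, 22, 23, 26, 27, 28, 35, 36, 39, 40, 44, 50, 52, 65, 67, 69, 71.
n = 20.
Position = ⌈5/100 · 20⌉ = ⌈1⌉ = 1.
The value at rank 1 is 10.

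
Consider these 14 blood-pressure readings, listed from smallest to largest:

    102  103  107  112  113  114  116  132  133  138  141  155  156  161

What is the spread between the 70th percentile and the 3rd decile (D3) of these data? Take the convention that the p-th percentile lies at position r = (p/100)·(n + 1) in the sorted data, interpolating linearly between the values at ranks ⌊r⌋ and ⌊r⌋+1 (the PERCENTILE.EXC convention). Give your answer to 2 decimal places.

27.00

n = 14.
P30: r = 4.5; ranks 4–5 are 112, 113; interpolating gives 112.5.
P70: r = 10.5; ranks 10–11 are 138, 141; interpolating gives 139.5.
Difference: 139.5 − 112.5 = 27.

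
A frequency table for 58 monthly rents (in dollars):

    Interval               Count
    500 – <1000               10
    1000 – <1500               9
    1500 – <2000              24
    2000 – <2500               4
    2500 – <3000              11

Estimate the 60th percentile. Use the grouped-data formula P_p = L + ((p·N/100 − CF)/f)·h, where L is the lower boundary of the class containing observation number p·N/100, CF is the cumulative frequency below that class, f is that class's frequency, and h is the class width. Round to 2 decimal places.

1829.17

N = 58; target position k = 60/100 · 58 = 34.8.
Cumulative frequencies: 10, 19, 43, 47, 58.
Observation 34.8 falls in the class 1500 – <2000.
L = 1500, CF = 19, f = 24, h = 500.
P60 = 1500 + ((34.8 − 19)/24)·500 = 1500 + 329.167 = 1829.17.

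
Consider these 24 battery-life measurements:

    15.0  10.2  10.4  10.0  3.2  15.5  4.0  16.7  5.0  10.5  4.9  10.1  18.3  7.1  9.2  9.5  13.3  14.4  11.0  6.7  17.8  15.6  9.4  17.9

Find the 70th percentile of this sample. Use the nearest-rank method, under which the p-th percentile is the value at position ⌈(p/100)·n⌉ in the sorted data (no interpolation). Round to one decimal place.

14.4

Sorted: 3.2, 4.0, 4.9, 5.0, 6.7, 7.1, 9.2, 9.4, 9.5, 10.0, 10.1, 10.2, 10.4, 10.5, 11.0, 13.3, 14.4, 15.0, 15.5, 15.6, 16.7, 17.8, 17.9, 18.3.
n = 24.
Position = ⌈70/100 · 24⌉ = ⌈16.8⌉ = 17.
The value at rank 17 is 14.4.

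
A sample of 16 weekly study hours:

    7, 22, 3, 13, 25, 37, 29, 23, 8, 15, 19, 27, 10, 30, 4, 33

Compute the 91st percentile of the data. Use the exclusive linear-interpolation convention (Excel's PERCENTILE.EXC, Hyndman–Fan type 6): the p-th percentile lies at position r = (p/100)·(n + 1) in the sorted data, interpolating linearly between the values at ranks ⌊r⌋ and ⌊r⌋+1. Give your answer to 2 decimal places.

Sorted: 3, 4, 7, 8, 10, 13, 15, 19, 22, 23, 25, 27, 29, 30, 33, 37.
n = 16.
r = (91/100)·(16 + 1) = 15.47.
Rank 15 is 33 and rank 16 is 37.
Interpolate: 33 + 0.47·(37 − 33) = 33 + 0.47·4 = 34.88.

34.88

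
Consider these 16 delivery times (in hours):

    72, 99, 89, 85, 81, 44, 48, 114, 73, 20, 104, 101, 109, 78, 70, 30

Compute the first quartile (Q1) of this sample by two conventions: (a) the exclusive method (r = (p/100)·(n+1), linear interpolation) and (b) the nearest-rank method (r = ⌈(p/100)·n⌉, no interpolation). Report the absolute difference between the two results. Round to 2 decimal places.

Sorted: 20, 30, 44, 48, 70, 72, 73, 78, 81, 85, 89, 99, 101, 104, 109, 114.
n = 16.
(a) r = 4.25; between ranks 4 (48) and 5 (70): 53.5.
(b) the nearest-rank method: rank 4 → 48.
|53.5 − 48| = 5.5.

5.50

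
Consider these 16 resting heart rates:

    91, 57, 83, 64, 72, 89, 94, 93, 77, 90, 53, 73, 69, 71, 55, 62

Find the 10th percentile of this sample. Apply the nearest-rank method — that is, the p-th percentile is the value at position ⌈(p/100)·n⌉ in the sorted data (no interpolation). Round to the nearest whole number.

55

Sorted: 53, 55, 57, 62, 64, 69, 71, 72, 73, 77, 83, 89, 90, 91, 93, 94.
n = 16.
Position = ⌈10/100 · 16⌉ = ⌈1.6⌉ = 2.
The value at rank 2 is 55.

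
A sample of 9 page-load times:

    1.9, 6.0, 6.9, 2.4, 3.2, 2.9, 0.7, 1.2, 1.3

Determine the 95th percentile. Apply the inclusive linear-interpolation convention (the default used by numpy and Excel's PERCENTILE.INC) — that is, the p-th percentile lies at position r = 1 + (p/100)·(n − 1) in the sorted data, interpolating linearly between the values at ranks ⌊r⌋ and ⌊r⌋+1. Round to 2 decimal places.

6.54

Sorted: 0.7, 1.2, 1.3, 1.9, 2.4, 2.9, 3.2, 6.0, 6.9.
n = 9.
r = 1 + (95/100)·(9 − 1) = 1 + 7.6 = 8.6.
Rank 8 is 6.0 and rank 9 is 6.9.
Interpolate: 6.0 + 0.6·(6.9 − 6.0) = 6.0 + 0.6·0.9 = 6.54.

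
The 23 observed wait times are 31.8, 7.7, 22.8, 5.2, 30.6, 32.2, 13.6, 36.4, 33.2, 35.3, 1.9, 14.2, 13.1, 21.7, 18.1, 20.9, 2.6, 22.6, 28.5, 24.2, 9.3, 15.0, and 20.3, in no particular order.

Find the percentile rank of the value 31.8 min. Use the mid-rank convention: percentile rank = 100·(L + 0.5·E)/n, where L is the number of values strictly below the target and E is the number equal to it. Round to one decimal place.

Sorted: 1.9, 2.6, 5.2, 7.7, 9.3, 13.1, 13.6, 14.2, 15.0, 18.1, 20.3, 20.9, 21.7, 22.6, 22.8, 24.2, 28.5, 30.6, 31.8, 32.2, 33.2, 35.3, 36.4.
Count below 31.8: L = 18; count equal: E = 1; n = 23.
Percentile rank = 100·(18 + 0.5·1)/23 = 100·18.5/23 = 80.43.

80.4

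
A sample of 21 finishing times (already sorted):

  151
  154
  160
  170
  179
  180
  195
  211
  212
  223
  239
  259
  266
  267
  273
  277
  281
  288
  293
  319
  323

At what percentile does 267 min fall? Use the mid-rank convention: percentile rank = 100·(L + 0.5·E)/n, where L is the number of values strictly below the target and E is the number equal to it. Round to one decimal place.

64.3

Count below 267: L = 13; count equal: E = 1; n = 21.
Percentile rank = 100·(13 + 0.5·1)/21 = 100·13.5/21 = 64.29.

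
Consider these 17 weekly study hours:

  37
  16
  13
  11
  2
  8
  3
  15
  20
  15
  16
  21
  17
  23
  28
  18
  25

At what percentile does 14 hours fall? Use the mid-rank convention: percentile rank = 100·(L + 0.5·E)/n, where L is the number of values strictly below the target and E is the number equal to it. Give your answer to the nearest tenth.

29.4

Sorted: 2, 3, 8, 11, 13, 15, 15, 16, 16, 17, 18, 20, 21, 23, 25, 28, 37.
Count below 14: L = 5; count equal: E = 0; n = 17.
Percentile rank = 100·(5 + 0.5·0)/17 = 100·5/17 = 29.41.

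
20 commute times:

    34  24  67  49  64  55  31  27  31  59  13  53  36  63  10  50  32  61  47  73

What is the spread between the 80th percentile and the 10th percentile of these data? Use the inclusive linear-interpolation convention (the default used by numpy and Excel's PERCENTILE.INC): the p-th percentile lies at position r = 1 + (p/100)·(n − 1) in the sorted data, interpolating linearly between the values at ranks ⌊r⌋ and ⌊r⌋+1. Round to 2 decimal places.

Sorted: 10, 13, 24, 27, 31, 31, 32, 34, 36, 47, 49, 50, 53, 55, 59, 61, 63, 64, 67, 73.
n = 20.
P10: r = 2.9; ranks 2–3 are 13, 24; interpolating gives 22.9.
P80: r = 16.2; ranks 16–17 are 61, 63; interpolating gives 61.4.
Difference: 61.4 − 22.9 = 38.5.

38.50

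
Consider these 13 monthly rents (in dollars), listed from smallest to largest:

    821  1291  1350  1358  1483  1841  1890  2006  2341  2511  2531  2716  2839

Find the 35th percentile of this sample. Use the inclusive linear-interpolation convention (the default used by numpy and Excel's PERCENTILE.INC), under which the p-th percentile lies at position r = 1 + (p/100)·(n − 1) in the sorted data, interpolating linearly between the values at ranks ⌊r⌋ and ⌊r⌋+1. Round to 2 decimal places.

n = 13.
r = 1 + (35/100)·(13 − 1) = 1 + 4.2 = 5.2.
Rank 5 is 1483 and rank 6 is 1841.
Interpolate: 1483 + 0.2·(1841 − 1483) = 1483 + 0.2·358 = 1554.6.

1554.60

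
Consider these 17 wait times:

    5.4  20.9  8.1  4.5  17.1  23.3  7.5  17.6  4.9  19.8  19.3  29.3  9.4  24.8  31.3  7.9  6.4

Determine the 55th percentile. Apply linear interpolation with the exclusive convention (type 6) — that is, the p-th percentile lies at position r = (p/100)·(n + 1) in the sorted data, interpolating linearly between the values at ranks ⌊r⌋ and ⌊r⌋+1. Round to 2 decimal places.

Sorted: 4.5, 4.9, 5.4, 6.4, 7.5, 7.9, 8.1, 9.4, 17.1, 17.6, 19.3, 19.8, 20.9, 23.3, 24.8, 29.3, 31.3.
n = 17.
r = (55/100)·(17 + 1) = 9.9.
Rank 9 is 17.1 and rank 10 is 17.6.
Interpolate: 17.1 + 0.9·(17.6 − 17.1) = 17.1 + 0.9·0.5 = 17.55.

17.55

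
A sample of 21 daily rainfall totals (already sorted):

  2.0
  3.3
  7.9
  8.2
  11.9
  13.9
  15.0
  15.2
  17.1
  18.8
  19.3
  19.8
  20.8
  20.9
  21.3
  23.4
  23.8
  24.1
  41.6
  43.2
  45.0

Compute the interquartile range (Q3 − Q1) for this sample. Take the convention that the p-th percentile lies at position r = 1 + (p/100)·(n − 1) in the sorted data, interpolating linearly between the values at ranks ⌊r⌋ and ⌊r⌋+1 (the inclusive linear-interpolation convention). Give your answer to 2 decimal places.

n = 21.
P25: r = 6 (integer) → 13.9.
P75: r = 16 (integer) → 23.4.
Difference: 23.4 − 13.9 = 9.5.

9.50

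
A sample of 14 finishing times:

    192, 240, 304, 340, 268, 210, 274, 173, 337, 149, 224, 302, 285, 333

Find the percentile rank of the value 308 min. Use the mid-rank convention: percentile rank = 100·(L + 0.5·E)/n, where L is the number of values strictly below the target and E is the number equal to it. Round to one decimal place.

Sorted: 149, 173, 192, 210, 224, 240, 268, 274, 285, 302, 304, 333, 337, 340.
Count below 308: L = 11; count equal: E = 0; n = 14.
Percentile rank = 100·(11 + 0.5·0)/14 = 100·11/14 = 78.57.

78.6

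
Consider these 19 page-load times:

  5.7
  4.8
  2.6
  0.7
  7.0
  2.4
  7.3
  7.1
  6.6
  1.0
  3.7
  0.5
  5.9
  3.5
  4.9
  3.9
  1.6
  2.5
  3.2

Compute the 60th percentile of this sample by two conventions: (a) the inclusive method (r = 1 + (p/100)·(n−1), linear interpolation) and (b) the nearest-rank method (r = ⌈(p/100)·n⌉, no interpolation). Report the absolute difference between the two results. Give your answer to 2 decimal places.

Sorted: 0.5, 0.7, 1.0, 1.6, 2.4, 2.5, 2.6, 3.2, 3.5, 3.7, 3.9, 4.8, 4.9, 5.7, 5.9, 6.6, 7.0, 7.1, 7.3.
n = 19.
(a) r = 11.8; between ranks 11 (3.9) and 12 (4.8): 4.62.
(b) the nearest-rank method: rank 12 → 4.8.
|4.62 − 4.8| = 0.18.

0.18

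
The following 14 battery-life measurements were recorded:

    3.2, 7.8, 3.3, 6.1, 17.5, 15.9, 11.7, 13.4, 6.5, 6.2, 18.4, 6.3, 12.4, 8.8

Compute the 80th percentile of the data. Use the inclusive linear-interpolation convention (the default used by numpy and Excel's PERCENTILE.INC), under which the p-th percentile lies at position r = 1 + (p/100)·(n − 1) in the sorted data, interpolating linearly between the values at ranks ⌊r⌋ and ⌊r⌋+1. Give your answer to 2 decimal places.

Sorted: 3.2, 3.3, 6.1, 6.2, 6.3, 6.5, 7.8, 8.8, 11.7, 12.4, 13.4, 15.9, 17.5, 18.4.
n = 14.
r = 1 + (80/100)·(14 − 1) = 1 + 10.4 = 11.4.
Rank 11 is 13.4 and rank 12 is 15.9.
Interpolate: 13.4 + 0.4·(15.9 − 13.4) = 13.4 + 0.4·2.5 = 14.4.

14.40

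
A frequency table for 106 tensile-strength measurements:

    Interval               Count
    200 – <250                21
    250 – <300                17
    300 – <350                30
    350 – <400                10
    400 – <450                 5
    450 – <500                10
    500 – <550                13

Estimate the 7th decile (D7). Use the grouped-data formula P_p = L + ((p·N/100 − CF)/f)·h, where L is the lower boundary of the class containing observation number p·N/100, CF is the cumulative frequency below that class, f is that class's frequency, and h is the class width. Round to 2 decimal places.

N = 106; target position k = 70/100 · 106 = 74.2.
Cumulative frequencies: 21, 38, 68, 78, 83, 93, 106.
Observation 74.2 falls in the class 350 – <400.
L = 350, CF = 68, f = 10, h = 50.
P70 = 350 + ((74.2 − 68)/10)·50 = 350 + 31 = 381.

381.00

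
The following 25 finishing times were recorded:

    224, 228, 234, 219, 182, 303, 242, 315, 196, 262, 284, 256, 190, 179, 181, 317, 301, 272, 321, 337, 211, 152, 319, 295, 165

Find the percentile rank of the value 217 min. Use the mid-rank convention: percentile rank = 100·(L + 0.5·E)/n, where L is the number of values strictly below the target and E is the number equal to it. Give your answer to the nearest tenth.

Sorted: 152, 165, 179, 181, 182, 190, 196, 211, 219, 224, 228, 234, 242, 256, 262, 272, 284, 295, 301, 303, 315, 317, 319, 321, 337.
Count below 217: L = 8; count equal: E = 0; n = 25.
Percentile rank = 100·(8 + 0.5·0)/25 = 100·8/25 = 32.

32.0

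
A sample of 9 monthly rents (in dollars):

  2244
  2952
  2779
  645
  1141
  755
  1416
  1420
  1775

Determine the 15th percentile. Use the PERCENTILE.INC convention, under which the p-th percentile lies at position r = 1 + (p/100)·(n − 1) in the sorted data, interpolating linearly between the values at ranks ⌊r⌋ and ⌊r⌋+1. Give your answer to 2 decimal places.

832.20

Sorted: 645, 755, 1141, 1416, 1420, 1775, 2244, 2779, 2952.
n = 9.
r = 1 + (15/100)·(9 − 1) = 1 + 1.2 = 2.2.
Rank 2 is 755 and rank 3 is 1141.
Interpolate: 755 + 0.2·(1141 − 755) = 755 + 0.2·386 = 832.2.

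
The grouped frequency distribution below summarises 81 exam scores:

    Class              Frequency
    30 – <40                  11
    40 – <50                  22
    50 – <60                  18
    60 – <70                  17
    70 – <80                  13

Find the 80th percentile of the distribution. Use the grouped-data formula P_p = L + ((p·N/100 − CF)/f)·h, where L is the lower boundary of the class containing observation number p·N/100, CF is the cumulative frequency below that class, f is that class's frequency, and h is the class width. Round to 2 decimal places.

N = 81; target position k = 80/100 · 81 = 64.8.
Cumulative frequencies: 11, 33, 51, 68, 81.
Observation 64.8 falls in the class 60 – <70.
L = 60, CF = 51, f = 17, h = 10.
P80 = 60 + ((64.8 − 51)/17)·10 = 60 + 8.11765 = 68.1176.

68.12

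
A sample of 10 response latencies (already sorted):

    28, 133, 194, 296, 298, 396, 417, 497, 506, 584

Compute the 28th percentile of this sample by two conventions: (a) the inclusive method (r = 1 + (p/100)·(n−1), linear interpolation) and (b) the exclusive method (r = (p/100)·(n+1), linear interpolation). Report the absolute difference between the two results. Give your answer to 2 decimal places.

44.88

n = 10.
(a) r = 3.52; between ranks 3 (194) and 4 (296): 247.04.
(b) r = 3.08; between ranks 3 (194) and 4 (296): 202.16.
|247.04 − 202.16| = 44.88.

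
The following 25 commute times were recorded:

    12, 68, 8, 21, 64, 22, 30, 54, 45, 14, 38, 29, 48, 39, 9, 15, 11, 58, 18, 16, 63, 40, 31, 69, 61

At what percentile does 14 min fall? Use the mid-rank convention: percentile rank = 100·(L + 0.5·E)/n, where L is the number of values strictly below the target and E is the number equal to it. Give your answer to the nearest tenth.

Sorted: 8, 9, 11, 12, 14, 15, 16, 18, 21, 22, 29, 30, 31, 38, 39, 40, 45, 48, 54, 58, 61, 63, 64, 68, 69.
Count below 14: L = 4; count equal: E = 1; n = 25.
Percentile rank = 100·(4 + 0.5·1)/25 = 100·4.5/25 = 18.

18.0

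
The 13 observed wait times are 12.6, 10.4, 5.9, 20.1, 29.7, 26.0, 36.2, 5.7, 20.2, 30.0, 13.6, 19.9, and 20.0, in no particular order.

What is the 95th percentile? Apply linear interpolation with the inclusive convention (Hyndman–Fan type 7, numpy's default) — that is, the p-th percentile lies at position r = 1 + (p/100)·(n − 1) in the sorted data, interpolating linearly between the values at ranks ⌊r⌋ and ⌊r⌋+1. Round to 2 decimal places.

32.48

Sorted: 5.7, 5.9, 10.4, 12.6, 13.6, 19.9, 20.0, 20.1, 20.2, 26.0, 29.7, 30.0, 36.2.
n = 13.
r = 1 + (95/100)·(13 − 1) = 1 + 11.4 = 12.4.
Rank 12 is 30.0 and rank 13 is 36.2.
Interpolate: 30.0 + 0.4·(36.2 − 30.0) = 30.0 + 0.4·6.2 = 32.48.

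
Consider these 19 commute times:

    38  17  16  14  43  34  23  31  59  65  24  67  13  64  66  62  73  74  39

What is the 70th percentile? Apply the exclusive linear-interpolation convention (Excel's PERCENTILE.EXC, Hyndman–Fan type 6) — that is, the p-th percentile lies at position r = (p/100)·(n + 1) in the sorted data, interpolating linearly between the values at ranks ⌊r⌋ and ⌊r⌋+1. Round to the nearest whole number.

Sorted: 13, 14, 16, 17, 23, 24, 31, 34, 38, 39, 43, 59, 62, 64, 65, 66, 67, 73, 74.
n = 19.
r = (70/100)·(19 + 1) = 14.
r is an integer, so P70 is the value at rank 14: 64.

64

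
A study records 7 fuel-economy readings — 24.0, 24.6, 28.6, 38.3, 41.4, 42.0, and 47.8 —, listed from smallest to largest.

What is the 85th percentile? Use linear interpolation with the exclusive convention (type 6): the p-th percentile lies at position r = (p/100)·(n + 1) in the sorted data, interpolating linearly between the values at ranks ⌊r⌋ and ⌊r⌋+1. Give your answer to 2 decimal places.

n = 7.
r = (85/100)·(7 + 1) = 6.8.
Rank 6 is 42.0 and rank 7 is 47.8.
Interpolate: 42.0 + 0.8·(47.8 − 42.0) = 42.0 + 0.8·5.8 = 46.64.

46.64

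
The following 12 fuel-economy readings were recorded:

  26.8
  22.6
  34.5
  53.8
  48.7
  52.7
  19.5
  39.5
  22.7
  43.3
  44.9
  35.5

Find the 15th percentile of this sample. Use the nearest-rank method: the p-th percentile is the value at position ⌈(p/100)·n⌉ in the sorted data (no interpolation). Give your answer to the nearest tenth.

22.6

Sorted: 19.5, 22.6, 22.7, 26.8, 34.5, 35.5, 39.5, 43.3, 44.9, 48.7, 52.7, 53.8.
n = 12.
Position = ⌈15/100 · 12⌉ = ⌈1.8⌉ = 2.
The value at rank 2 is 22.6.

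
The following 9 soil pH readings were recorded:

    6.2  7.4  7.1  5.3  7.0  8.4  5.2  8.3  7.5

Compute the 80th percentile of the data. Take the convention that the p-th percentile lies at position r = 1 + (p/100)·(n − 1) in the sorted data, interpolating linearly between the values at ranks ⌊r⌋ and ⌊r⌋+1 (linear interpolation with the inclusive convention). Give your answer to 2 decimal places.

7.82

Sorted: 5.2, 5.3, 6.2, 7.0, 7.1, 7.4, 7.5, 8.3, 8.4.
n = 9.
r = 1 + (80/100)·(9 − 1) = 1 + 6.4 = 7.4.
Rank 7 is 7.5 and rank 8 is 8.3.
Interpolate: 7.5 + 0.4·(8.3 − 7.5) = 7.5 + 0.4·0.8 = 7.82.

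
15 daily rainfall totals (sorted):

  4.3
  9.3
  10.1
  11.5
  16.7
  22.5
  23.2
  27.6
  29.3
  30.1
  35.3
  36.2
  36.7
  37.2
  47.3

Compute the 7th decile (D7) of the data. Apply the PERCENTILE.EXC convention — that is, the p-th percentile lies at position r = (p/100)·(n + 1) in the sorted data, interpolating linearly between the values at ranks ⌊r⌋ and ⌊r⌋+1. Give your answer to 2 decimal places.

n = 15.
r = (70/100)·(15 + 1) = 11.2.
Rank 11 is 35.3 and rank 12 is 36.2.
Interpolate: 35.3 + 0.2·(36.2 − 35.3) = 35.3 + 0.2·0.9 = 35.48.

35.48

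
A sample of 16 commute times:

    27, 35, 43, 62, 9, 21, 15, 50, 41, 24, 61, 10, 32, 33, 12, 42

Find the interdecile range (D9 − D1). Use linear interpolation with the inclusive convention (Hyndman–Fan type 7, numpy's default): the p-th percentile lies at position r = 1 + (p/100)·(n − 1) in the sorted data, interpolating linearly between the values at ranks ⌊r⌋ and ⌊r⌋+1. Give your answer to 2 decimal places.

44.50

Sorted: 9, 10, 12, 15, 21, 24, 27, 32, 33, 35, 41, 42, 43, 50, 61, 62.
n = 16.
P10: r = 2.5; ranks 2–3 are 10, 12; interpolating gives 11.
P90: r = 14.5; ranks 14–15 are 50, 61; interpolating gives 55.5.
Difference: 55.5 − 11 = 44.5.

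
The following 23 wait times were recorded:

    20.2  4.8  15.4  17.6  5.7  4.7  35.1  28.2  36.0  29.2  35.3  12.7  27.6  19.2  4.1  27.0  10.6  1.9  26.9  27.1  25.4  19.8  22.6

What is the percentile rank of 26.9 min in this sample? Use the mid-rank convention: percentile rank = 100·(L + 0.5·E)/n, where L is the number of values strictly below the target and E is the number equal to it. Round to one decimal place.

Sorted: 1.9, 4.1, 4.7, 4.8, 5.7, 10.6, 12.7, 15.4, 17.6, 19.2, 19.8, 20.2, 22.6, 25.4, 26.9, 27.0, 27.1, 27.6, 28.2, 29.2, 35.1, 35.3, 36.0.
Count below 26.9: L = 14; count equal: E = 1; n = 23.
Percentile rank = 100·(14 + 0.5·1)/23 = 100·14.5/23 = 63.04.

63.0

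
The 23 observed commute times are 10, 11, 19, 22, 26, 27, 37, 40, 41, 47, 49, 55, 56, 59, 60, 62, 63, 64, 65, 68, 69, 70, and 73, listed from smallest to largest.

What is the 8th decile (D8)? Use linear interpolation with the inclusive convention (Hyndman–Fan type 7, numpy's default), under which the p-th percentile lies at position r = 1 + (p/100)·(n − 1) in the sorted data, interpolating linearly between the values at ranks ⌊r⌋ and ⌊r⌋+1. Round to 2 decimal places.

n = 23.
r = 1 + (80/100)·(23 − 1) = 1 + 17.6 = 18.6.
Rank 18 is 64 and rank 19 is 65.
Interpolate: 64 + 0.6·(65 − 64) = 64 + 0.6·1 = 64.6.

64.60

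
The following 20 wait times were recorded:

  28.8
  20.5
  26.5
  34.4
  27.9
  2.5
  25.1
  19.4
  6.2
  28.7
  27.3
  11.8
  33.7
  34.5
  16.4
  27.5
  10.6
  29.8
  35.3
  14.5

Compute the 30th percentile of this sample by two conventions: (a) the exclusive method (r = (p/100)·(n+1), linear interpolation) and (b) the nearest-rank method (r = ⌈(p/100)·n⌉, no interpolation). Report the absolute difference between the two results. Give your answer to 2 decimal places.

0.90

Sorted: 2.5, 6.2, 10.6, 11.8, 14.5, 16.4, 19.4, 20.5, 25.1, 26.5, 27.3, 27.5, 27.9, 28.7, 28.8, 29.8, 33.7, 34.4, 34.5, 35.3.
n = 20.
(a) r = 6.3; between ranks 6 (16.4) and 7 (19.4): 17.3.
(b) the nearest-rank method: rank 6 → 16.4.
|17.3 − 16.4| = 0.9.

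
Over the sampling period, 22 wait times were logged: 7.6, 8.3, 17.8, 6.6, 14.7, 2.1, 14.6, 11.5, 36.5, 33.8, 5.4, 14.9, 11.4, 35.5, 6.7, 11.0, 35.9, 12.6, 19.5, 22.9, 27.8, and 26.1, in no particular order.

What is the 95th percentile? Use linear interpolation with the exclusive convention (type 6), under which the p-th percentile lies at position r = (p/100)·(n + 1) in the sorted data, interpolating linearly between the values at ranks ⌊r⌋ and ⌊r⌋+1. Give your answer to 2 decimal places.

Sorted: 2.1, 5.4, 6.6, 6.7, 7.6, 8.3, 11.0, 11.4, 11.5, 12.6, 14.6, 14.7, 14.9, 17.8, 19.5, 22.9, 26.1, 27.8, 33.8, 35.5, 35.9, 36.5.
n = 22.
r = (95/100)·(22 + 1) = 21.85.
Rank 21 is 35.9 and rank 22 is 36.5.
Interpolate: 35.9 + 0.85·(36.5 − 35.9) = 35.9 + 0.85·0.6 = 36.41.

36.41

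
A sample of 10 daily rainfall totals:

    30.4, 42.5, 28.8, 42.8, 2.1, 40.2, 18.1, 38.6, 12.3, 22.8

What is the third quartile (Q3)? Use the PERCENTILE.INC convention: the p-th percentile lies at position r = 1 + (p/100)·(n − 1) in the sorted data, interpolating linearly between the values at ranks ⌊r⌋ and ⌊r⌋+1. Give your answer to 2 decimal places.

Sorted: 2.1, 12.3, 18.1, 22.8, 28.8, 30.4, 38.6, 40.2, 42.5, 42.8.
n = 10.
r = 1 + (75/100)·(10 − 1) = 1 + 6.75 = 7.75.
Rank 7 is 38.6 and rank 8 is 40.2.
Interpolate: 38.6 + 0.75·(40.2 − 38.6) = 38.6 + 0.75·1.6 = 39.8.

39.80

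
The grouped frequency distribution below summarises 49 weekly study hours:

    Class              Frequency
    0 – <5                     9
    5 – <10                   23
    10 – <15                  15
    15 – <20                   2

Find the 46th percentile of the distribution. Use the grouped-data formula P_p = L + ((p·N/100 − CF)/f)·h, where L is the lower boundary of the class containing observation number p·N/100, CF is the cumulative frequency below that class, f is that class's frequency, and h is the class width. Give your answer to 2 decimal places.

N = 49; target position k = 46/100 · 49 = 22.54.
Cumulative frequencies: 9, 32, 47, 49.
Observation 22.54 falls in the class 5 – <10.
L = 5, CF = 9, f = 23, h = 5.
P46 = 5 + ((22.54 − 9)/23)·5 = 5 + 2.94348 = 7.94348.

7.94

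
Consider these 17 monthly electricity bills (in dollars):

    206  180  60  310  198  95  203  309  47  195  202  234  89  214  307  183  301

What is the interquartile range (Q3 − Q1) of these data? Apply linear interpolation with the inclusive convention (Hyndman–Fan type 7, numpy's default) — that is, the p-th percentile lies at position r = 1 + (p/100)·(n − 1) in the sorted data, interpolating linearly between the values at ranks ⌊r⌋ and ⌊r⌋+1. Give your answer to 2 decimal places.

Sorted: 47, 60, 89, 95, 180, 183, 195, 198, 202, 203, 206, 214, 234, 301, 307, 309, 310.
n = 17.
P25: r = 5 (integer) → 180.
P75: r = 13 (integer) → 234.
Difference: 234 − 180 = 54.

54.00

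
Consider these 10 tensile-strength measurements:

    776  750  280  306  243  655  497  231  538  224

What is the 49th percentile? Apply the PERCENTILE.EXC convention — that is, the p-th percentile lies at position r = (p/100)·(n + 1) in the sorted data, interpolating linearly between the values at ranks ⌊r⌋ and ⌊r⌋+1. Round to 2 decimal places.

380.49

Sorted: 224, 231, 243, 280, 306, 497, 538, 655, 750, 776.
n = 10.
r = (49/100)·(10 + 1) = 5.39.
Rank 5 is 306 and rank 6 is 497.
Interpolate: 306 + 0.39·(497 − 306) = 306 + 0.39·191 = 380.49.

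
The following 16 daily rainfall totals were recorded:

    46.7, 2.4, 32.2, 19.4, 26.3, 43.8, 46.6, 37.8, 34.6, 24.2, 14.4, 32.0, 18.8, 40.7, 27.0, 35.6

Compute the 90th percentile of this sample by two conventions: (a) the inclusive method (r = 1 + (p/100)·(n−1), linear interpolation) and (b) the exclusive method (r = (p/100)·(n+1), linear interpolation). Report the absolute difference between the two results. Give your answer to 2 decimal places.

1.43

Sorted: 2.4, 14.4, 18.8, 19.4, 24.2, 26.3, 27.0, 32.0, 32.2, 34.6, 35.6, 37.8, 40.7, 43.8, 46.6, 46.7.
n = 16.
(a) r = 14.5; between ranks 14 (43.8) and 15 (46.6): 45.2.
(b) r = 15.3; between ranks 15 (46.6) and 16 (46.7): 46.63.
|45.2 − 46.63| = 1.43.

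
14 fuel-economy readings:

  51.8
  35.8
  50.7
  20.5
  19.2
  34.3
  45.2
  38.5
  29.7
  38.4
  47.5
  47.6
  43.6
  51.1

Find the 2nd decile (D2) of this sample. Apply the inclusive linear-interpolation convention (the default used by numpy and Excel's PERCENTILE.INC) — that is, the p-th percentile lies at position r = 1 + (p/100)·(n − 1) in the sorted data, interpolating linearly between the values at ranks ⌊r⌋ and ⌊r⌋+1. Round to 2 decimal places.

32.46

Sorted: 19.2, 20.5, 29.7, 34.3, 35.8, 38.4, 38.5, 43.6, 45.2, 47.5, 47.6, 50.7, 51.1, 51.8.
n = 14.
r = 1 + (20/100)·(14 − 1) = 1 + 2.6 = 3.6.
Rank 3 is 29.7 and rank 4 is 34.3.
Interpolate: 29.7 + 0.6·(34.3 − 29.7) = 29.7 + 0.6·4.6 = 32.46.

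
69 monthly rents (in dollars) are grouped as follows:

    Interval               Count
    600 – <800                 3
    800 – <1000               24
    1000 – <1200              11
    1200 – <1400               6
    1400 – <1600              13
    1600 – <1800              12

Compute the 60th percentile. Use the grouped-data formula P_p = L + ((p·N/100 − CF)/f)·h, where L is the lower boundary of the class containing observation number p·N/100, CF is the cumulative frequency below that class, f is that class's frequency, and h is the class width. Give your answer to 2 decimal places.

1313.33

N = 69; target position k = 60/100 · 69 = 41.4.
Cumulative frequencies: 3, 27, 38, 44, 57, 69.
Observation 41.4 falls in the class 1200 – <1400.
L = 1200, CF = 38, f = 6, h = 200.
P60 = 1200 + ((41.4 − 38)/6)·200 = 1200 + 113.333 = 1313.33.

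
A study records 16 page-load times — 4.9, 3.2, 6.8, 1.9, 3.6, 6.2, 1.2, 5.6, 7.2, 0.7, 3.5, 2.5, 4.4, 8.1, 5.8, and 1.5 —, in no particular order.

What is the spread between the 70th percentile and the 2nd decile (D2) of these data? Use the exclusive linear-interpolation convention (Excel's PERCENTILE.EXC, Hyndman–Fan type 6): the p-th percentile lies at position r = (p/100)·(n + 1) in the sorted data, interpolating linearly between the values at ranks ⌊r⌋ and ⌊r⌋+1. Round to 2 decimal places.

4.12

Sorted: 0.7, 1.2, 1.5, 1.9, 2.5, 3.2, 3.5, 3.6, 4.4, 4.9, 5.6, 5.8, 6.2, 6.8, 7.2, 8.1.
n = 16.
P20: r = 3.4; ranks 3–4 are 1.5, 1.9; interpolating gives 1.66.
P70: r = 11.9; ranks 11–12 are 5.6, 5.8; interpolating gives 5.78.
Difference: 5.78 − 1.66 = 4.12.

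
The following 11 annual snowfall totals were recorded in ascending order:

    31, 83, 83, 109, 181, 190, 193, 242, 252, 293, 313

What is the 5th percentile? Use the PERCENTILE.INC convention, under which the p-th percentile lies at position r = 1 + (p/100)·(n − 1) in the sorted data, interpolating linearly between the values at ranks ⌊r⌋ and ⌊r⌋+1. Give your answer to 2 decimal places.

57.00

n = 11.
r = 1 + (5/100)·(11 − 1) = 1 + 0.5 = 1.5.
Rank 1 is 31 and rank 2 is 83.
Interpolate: 31 + 0.5·(83 − 31) = 31 + 0.5·52 = 57.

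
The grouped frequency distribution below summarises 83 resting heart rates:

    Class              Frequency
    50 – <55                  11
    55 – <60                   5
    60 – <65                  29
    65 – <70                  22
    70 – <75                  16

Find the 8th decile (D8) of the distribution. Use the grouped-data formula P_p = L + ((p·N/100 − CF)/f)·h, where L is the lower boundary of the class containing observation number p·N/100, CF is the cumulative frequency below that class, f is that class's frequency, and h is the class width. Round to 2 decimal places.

69.86

N = 83; target position k = 80/100 · 83 = 66.4.
Cumulative frequencies: 11, 16, 45, 67, 83.
Observation 66.4 falls in the class 65 – <70.
L = 65, CF = 45, f = 22, h = 5.
P80 = 65 + ((66.4 − 45)/22)·5 = 65 + 4.86364 = 69.8636.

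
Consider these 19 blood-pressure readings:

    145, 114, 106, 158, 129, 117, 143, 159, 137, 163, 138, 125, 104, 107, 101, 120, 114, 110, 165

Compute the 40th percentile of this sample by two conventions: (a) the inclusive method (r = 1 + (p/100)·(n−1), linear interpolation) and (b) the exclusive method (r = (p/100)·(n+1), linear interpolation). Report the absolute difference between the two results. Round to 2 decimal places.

0.60

Sorted: 101, 104, 106, 107, 110, 114, 114, 117, 120, 125, 129, 137, 138, 143, 145, 158, 159, 163, 165.
n = 19.
(a) r = 8.2; between ranks 8 (117) and 9 (120): 117.6.
(b) r = 8 → value at rank 8 = 117.
|117.6 − 117| = 0.6.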